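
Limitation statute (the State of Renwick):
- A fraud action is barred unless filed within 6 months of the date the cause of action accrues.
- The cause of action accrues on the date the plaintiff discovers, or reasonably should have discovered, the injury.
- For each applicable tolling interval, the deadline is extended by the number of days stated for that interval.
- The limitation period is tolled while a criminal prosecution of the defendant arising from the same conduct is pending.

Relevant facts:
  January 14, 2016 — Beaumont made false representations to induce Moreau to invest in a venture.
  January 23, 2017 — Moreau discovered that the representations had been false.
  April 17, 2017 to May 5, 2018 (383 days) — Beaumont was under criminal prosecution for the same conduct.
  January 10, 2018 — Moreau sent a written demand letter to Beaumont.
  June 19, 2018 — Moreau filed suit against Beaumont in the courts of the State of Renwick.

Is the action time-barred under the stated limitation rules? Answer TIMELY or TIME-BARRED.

The claim did not accrue until Moreau discovered the injury on January 23, 2017; the January 14, 2016 act date does not start the clock under the stated rule.
6 months from January 23, 2017 is July 23, 2017.
The period was tolled for 383 days by the pending criminal prosecution (April 17, 2017 to May 5, 2018), pushing the deadline to August 10, 2018.
Nothing else in the chronology tolls or restarts the period.
Filing on June 19, 2018 beat the August 10, 2018 deadline — the action is timely.

TIMELY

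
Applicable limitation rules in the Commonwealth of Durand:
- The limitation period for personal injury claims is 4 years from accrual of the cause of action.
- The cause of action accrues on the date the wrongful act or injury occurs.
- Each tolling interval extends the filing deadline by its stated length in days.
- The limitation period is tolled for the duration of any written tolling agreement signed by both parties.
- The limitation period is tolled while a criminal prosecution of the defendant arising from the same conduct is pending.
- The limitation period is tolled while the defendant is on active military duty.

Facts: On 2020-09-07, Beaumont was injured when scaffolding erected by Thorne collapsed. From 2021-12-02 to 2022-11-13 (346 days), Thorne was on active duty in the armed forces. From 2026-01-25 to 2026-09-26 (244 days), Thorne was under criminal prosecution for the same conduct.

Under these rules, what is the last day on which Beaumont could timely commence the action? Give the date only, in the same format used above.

2025-08-19

The claim accrued on 2020-09-07, when the wrongful act occurred.
Adding the 4 years base period to 2020-09-07 gives a deadline of 2024-09-07, before any tolling.
The defendant's active military service from 2021-12-02 to 2022-11-13 tolled the period for 346 days, extending the deadline to 2025-08-19.
The pending criminal prosecution from 2026-01-25 to 2026-09-26 began after the period had already run on 2025-08-19, so it has no tolling effect.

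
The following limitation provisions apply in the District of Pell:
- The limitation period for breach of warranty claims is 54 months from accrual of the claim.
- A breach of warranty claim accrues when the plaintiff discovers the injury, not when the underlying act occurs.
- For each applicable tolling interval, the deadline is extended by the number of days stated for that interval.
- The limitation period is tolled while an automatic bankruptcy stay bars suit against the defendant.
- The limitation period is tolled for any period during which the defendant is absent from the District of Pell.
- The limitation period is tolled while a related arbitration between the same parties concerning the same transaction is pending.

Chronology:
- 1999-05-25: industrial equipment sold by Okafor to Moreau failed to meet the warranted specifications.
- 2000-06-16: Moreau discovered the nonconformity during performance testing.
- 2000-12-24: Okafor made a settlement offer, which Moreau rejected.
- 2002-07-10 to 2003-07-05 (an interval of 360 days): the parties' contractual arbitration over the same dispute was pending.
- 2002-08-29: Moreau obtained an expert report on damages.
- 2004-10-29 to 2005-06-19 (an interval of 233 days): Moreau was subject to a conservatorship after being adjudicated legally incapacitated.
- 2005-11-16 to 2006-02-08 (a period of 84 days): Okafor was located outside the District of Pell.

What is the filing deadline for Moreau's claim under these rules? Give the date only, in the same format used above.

Under the discovery rule, the claim accrued on 2000-06-16, when Moreau discovered the injury — not on the 1999-05-25 date of the underlying act.
Adding the 54 months base period to 2000-06-16 gives a deadline of 2004-12-16, before any tolling.
Because the pending related arbitration ran from 2002-07-10 to 2003-07-05, the deadline is extended by 360 days to 2005-12-11.
The period was tolled for 84 days by the defendant's absence from the jurisdiction (2005-11-16 to 2006-02-08), pushing the deadline to 2006-03-05.
The plaintiff's legal incapacity from 2004-10-29 to 2005-06-19 does not toll the period, because no stated rule makes the plaintiff's incapacity a tolling event.
The other events in the timeline have no effect on the limitation period under the stated rules.

2006-03-05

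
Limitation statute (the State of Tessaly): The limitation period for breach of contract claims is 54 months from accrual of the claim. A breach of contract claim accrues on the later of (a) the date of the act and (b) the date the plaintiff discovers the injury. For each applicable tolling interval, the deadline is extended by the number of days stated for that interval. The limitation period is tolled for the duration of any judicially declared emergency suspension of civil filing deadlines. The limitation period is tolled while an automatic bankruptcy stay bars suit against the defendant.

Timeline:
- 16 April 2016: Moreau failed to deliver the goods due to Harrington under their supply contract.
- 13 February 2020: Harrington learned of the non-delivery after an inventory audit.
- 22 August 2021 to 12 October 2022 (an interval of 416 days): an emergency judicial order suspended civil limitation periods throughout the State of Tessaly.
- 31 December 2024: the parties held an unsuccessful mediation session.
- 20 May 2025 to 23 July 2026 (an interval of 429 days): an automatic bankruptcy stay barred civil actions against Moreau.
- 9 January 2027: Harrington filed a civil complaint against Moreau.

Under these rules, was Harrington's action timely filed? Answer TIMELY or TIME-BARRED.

Taking the later of the act (16 April 2016) and discovery (13 February 2020), the claim accrued on 13 February 2020.
Adding the 54 months base period to 13 February 2020 gives a deadline of 13 August 2024, before any tolling.
Because the emergency suspension of filing deadlines ran from 22 August 2021 to 12 October 2022, the deadline is extended by 416 days to 3 October 2025.
The period was tolled for 429 days by the automatic bankruptcy stay (20 May 2025 to 23 July 2026), pushing the deadline to 6 December 2026.
None of the other events listed affects the running of the period under the stated rules.
Harrington filed on 9 January 2027, after the 6 December 2026 deadline, so the action is time-barred.

TIME-BARRED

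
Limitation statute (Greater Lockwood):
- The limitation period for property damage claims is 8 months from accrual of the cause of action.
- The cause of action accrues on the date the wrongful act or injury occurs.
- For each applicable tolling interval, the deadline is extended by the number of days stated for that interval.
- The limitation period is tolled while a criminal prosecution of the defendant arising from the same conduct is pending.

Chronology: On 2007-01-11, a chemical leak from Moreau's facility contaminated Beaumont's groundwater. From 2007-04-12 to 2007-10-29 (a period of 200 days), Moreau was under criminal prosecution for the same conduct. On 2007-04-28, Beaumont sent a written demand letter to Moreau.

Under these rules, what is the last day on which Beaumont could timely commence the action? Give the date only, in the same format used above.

2008-03-29

The limitation period began to run on 2007-01-11.
The untolled deadline — 8 months after 2007-01-11 — is 2007-09-11.
The period was tolled for 200 days by the pending criminal prosecution (2007-04-12 to 2007-10-29), pushing the deadline to 2008-03-29.
Nothing else in the chronology tolls or restarts the period.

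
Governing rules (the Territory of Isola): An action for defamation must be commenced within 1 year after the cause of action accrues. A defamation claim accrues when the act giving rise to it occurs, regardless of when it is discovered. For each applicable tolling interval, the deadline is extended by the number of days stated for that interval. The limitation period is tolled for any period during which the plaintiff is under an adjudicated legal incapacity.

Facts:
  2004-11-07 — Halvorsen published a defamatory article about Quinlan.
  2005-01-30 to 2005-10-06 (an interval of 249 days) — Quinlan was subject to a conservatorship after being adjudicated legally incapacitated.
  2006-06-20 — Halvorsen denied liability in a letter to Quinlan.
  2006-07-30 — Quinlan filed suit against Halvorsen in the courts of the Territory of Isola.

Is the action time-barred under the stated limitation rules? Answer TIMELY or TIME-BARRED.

TIME-BARRED

The limitation period began to run on 2004-11-07.
Adding the 1 year base period to 2004-11-07 gives a deadline of 2005-11-07, before any tolling.
The plaintiff's legal incapacity from 2005-01-30 to 2005-10-06 tolled the period for 249 days, extending the deadline to 2006-07-14.
The other events in the timeline have no effect on the limitation period under the stated rules.
Filing on 2006-07-30 missed the 2006-07-14 deadline — the action is time-barred.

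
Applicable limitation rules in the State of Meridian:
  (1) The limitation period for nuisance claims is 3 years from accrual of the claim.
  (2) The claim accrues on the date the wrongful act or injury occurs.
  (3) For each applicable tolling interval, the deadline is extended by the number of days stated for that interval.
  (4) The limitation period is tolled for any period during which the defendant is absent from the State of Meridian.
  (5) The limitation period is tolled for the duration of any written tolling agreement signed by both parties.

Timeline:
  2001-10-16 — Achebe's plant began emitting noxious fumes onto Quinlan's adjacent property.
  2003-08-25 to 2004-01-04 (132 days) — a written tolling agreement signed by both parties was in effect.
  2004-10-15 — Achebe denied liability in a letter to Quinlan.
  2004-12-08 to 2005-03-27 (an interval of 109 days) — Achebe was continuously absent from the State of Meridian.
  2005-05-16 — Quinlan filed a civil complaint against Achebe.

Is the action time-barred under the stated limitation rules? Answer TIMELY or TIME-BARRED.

TIMELY

The limitation period began to run on 2001-10-16.
Adding the 3 years base period to 2001-10-16 gives a deadline of 2004-10-16, before any tolling.
The written tolling agreement from 2003-08-25 to 2004-01-04 tolled the period for 132 days, extending the deadline to 2005-02-25.
The defendant's absence from the jurisdiction from 2004-12-08 to 2005-03-27 tolled the period for 109 days, extending the deadline to 2005-06-14.
Nothing else in the chronology tolls or restarts the period.
The 2005-05-16 filing precedes the 2005-06-14 deadline; the claim is timely.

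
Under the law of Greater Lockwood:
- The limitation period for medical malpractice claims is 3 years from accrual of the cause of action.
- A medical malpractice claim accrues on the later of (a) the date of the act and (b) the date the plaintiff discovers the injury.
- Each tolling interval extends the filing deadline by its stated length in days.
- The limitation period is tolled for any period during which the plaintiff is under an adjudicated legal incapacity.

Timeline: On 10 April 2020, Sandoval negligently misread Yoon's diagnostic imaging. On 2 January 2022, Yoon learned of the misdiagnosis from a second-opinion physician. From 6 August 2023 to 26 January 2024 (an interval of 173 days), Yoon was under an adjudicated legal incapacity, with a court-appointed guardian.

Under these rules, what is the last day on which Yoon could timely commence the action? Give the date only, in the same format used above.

The claim accrued on 2 January 2022 — the later of the 10 April 2020 act and the 2 January 2022 discovery.
The untolled deadline — 3 years after 2 January 2022 — is 2 January 2025.
The period was tolled for 173 days by the plaintiff's legal incapacity (6 August 2023 to 26 January 2024), pushing the deadline to 24 June 2025.

24 June 2025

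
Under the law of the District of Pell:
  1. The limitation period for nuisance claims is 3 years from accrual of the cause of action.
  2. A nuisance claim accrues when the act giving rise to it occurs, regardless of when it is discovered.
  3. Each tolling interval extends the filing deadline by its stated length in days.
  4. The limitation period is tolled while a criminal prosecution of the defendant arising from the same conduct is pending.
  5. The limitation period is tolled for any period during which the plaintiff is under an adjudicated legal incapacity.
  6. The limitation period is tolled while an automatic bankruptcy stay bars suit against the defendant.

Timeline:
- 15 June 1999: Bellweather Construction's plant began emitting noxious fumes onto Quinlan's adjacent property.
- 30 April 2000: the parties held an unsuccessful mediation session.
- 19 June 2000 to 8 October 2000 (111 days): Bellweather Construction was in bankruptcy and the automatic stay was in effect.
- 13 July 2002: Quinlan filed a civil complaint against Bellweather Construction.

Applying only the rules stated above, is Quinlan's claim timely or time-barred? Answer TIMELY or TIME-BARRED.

TIMELY

The cause of action accrued on 15 June 1999, the date of the act.
Adding the 3 years base period to 15 June 1999 gives a deadline of 15 June 2002, before any tolling.
The automatic bankruptcy stay from 19 June 2000 to 8 October 2000 tolled the period for 111 days, extending the deadline to 4 October 2002.
Nothing else in the chronology tolls or restarts the period.
The 13 July 2002 filing precedes the 4 October 2002 deadline; the claim is timely.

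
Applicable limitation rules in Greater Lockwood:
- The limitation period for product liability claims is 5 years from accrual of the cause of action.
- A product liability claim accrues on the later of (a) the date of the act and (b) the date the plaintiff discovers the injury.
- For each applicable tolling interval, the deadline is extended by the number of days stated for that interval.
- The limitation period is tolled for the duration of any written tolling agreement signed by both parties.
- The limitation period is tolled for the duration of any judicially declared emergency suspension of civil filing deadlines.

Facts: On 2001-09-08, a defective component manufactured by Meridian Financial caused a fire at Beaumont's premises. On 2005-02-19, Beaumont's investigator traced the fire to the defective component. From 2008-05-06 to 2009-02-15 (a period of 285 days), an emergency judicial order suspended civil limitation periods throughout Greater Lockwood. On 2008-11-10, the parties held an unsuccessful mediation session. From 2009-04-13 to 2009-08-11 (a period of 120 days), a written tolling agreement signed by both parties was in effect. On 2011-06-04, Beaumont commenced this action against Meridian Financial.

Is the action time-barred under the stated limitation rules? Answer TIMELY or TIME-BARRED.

TIME-BARRED

The claim accrued on 2005-02-19 — the later of the 2001-09-08 act and the 2005-02-19 discovery.
The untolled deadline — 5 years after 2005-02-19 — is 2010-02-19.
The period was tolled for 285 days by the emergency suspension of filing deadlines (2008-05-06 to 2009-02-15), pushing the deadline to 2010-12-01.
The period was tolled for 120 days by the written tolling agreement (2009-04-13 to 2009-08-11), pushing the deadline to 2011-03-31.
None of the other events listed affects the running of the period under the stated rules.
Beaumont filed on 2011-06-04, after the 2011-03-31 deadline, so the action is time-barred.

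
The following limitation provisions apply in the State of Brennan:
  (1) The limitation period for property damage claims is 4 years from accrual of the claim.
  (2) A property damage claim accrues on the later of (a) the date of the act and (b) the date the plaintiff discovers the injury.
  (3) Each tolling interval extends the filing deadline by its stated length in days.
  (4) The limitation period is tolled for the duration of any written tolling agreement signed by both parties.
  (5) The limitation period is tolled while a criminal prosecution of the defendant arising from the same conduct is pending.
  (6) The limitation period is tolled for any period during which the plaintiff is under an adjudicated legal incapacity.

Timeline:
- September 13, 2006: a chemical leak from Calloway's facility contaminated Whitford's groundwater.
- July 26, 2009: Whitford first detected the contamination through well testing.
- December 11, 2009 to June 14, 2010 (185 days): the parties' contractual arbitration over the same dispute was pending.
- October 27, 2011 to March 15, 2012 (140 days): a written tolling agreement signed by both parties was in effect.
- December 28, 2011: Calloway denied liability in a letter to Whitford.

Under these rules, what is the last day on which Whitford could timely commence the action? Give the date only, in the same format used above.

The claim accrued on July 26, 2009 — the later of the September 13, 2006 act and the July 26, 2009 discovery.
Adding the 4 years base period to July 26, 2009 gives a deadline of July 26, 2013, before any tolling.
The written tolling agreement from October 27, 2011 to March 15, 2012 tolled the period for 140 days, extending the deadline to December 13, 2013.
The pending related arbitration from December 11, 2009 to June 14, 2010 does not toll the period, because no stated rule makes a pending arbitration a tolling event.
None of the other events listed affects the running of the period under the stated rules.

December 13, 2013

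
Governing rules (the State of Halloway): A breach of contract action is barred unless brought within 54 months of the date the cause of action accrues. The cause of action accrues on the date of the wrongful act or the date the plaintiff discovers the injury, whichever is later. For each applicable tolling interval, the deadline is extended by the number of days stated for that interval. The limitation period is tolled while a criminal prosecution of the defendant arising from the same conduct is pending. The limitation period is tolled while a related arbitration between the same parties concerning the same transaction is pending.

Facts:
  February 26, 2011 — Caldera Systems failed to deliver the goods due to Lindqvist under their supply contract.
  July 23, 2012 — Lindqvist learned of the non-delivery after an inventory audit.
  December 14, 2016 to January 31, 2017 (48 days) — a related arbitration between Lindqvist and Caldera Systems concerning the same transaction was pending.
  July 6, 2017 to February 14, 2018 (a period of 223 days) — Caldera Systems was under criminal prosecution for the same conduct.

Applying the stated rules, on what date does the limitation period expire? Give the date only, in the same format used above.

March 12, 2017

The claim accrued on July 23, 2012 — the later of the February 26, 2011 act and the July 23, 2012 discovery.
54 months from July 23, 2012 is January 23, 2017.
The period was tolled for 48 days by the pending related arbitration (December 14, 2016 to January 31, 2017), pushing the deadline to March 12, 2017.
The pending criminal prosecution starting July 6, 2017 came too late — the period had run on March 12, 2017 — and so does not extend the deadline.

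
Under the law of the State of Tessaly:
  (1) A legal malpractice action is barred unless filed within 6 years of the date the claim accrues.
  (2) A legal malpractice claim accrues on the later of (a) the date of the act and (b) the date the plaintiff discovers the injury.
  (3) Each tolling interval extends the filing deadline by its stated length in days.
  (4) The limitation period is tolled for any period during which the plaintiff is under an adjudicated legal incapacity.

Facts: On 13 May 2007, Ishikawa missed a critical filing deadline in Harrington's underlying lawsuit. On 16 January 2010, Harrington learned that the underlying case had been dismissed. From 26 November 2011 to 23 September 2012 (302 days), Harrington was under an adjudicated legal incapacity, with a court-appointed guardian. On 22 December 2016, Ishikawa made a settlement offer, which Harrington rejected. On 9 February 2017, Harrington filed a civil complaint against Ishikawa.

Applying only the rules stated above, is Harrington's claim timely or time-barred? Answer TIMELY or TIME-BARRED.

TIME-BARRED

Because discovery on 16 January 2010 post-dates the 13 May 2007 act, accrual under the later-of rule falls on 16 January 2010.
The untolled deadline — 6 years after 16 January 2010 — is 16 January 2016.
The period was tolled for 302 days by the plaintiff's legal incapacity (26 November 2011 to 23 September 2012), pushing the deadline to 13 November 2016.
The other events in the timeline have no effect on the limitation period under the stated rules.
The 9 February 2017 filing falls after the 13 November 2016 deadline; the claim is time-barred.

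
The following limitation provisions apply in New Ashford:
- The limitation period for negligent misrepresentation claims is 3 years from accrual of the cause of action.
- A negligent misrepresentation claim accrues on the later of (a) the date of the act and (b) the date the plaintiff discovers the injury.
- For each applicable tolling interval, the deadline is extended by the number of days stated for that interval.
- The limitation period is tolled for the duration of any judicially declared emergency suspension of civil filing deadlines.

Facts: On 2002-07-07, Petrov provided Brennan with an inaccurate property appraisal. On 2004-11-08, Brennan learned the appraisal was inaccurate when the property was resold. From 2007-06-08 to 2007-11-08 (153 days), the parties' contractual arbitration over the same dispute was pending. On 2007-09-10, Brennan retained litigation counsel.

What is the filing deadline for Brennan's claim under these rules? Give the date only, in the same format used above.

Taking the later of the act (2002-07-07) and discovery (2004-11-08), the claim accrued on 2004-11-08.
The untolled deadline — 3 years after 2004-11-08 — is 2007-11-08.
The pending related arbitration from 2007-06-08 to 2007-11-08 does not toll the period, because no stated rule makes a pending arbitration a tolling event.
The other events in the timeline have no effect on the limitation period under the stated rules.

2007-11-08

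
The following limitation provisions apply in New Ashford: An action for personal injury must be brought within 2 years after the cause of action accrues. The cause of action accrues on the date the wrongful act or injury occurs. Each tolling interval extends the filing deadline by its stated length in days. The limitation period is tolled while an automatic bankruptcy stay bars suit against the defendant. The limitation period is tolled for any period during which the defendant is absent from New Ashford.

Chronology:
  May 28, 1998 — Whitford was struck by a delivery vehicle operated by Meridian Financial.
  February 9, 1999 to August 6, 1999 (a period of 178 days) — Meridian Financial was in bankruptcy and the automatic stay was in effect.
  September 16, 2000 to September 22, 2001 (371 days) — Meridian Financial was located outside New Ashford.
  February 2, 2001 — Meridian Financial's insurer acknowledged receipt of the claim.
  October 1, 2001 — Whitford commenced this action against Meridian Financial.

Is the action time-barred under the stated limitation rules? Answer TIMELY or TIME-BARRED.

TIMELY

The limitation period began to run on May 28, 1998.
The untolled deadline — 2 years after May 28, 1998 — is May 28, 2000.
Because the automatic bankruptcy stay ran from February 9, 1999 to August 6, 1999, the deadline is extended by 178 days to November 22, 2000.
Because the defendant's absence from the jurisdiction ran from September 16, 2000 to September 22, 2001, the deadline is extended by 371 days to November 28, 2001.
None of the other events listed affects the running of the period under the stated rules.
The October 1, 2001 filing precedes the November 28, 2001 deadline; the claim is timely.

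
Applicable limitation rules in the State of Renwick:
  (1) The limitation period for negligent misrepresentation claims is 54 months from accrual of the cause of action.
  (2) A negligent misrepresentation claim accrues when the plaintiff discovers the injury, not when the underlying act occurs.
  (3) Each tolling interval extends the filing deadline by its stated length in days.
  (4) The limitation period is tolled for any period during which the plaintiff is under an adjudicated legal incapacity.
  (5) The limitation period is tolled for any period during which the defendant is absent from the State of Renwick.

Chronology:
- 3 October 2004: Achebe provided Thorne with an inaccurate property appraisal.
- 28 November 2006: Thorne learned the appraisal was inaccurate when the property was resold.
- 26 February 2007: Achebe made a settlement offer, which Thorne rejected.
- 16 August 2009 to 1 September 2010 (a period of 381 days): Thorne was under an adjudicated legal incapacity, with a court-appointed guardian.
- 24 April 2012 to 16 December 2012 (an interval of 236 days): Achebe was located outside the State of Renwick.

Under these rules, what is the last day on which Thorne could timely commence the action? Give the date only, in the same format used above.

Under the discovery rule, the claim accrued on 28 November 2006, when Thorne discovered the injury — not on the 3 October 2004 date of the underlying act.
Adding the 54 months base period to 28 November 2006 gives a deadline of 28 May 2011, before any tolling.
The period was tolled for 381 days by the plaintiff's legal incapacity (16 August 2009 to 1 September 2010), pushing the deadline to 12 June 2012.
Because the defendant's absence from the jurisdiction ran from 24 April 2012 to 16 December 2012, the deadline is extended by 236 days to 3 February 2013.
Nothing else in the chronology tolls or restarts the period.

3 February 2013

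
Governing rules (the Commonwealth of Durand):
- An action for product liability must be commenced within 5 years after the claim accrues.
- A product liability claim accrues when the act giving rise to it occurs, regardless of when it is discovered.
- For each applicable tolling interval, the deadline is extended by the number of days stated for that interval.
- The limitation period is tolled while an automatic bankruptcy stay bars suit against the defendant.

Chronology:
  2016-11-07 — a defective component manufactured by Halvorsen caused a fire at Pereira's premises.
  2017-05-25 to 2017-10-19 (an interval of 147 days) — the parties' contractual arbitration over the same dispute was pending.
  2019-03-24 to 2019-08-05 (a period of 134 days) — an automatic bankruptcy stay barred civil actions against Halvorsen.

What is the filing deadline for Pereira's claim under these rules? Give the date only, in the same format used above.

2022-03-21

The claim accrued on 2016-11-07, when the wrongful act occurred.
5 years from 2016-11-07 is 2021-11-07.
The automatic bankruptcy stay from 2019-03-24 to 2019-08-05 tolled the period for 134 days, extending the deadline to 2022-03-21.
No stated provision tolls the period for a pending arbitration, so the interval from 2017-05-25 to 2017-10-19 has no effect on the deadline.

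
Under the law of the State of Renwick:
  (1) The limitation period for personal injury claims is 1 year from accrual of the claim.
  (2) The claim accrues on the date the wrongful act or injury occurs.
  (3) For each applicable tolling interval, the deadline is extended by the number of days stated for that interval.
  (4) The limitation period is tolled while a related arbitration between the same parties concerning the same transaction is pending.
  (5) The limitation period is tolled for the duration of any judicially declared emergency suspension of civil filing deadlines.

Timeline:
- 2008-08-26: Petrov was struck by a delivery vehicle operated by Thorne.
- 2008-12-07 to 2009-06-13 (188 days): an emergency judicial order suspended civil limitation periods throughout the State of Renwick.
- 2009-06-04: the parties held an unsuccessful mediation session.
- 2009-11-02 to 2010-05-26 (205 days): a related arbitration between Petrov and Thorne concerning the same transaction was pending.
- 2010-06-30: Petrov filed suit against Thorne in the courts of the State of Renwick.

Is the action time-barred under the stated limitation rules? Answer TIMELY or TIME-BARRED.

TIMELY

The claim accrued on 2008-08-26, the date of the act.
The untolled deadline — 1 year after 2008-08-26 — is 2009-08-26.
The emergency suspension of filing deadlines from 2008-12-07 to 2009-06-13 tolled the period for 188 days, extending the deadline to 2010-03-02.
The period was tolled for 205 days by the pending related arbitration (2009-11-02 to 2010-05-26), pushing the deadline to 2010-09-23.
None of the other events listed affects the running of the period under the stated rules.
The 2010-06-30 filing precedes the 2010-09-23 deadline; the claim is timely.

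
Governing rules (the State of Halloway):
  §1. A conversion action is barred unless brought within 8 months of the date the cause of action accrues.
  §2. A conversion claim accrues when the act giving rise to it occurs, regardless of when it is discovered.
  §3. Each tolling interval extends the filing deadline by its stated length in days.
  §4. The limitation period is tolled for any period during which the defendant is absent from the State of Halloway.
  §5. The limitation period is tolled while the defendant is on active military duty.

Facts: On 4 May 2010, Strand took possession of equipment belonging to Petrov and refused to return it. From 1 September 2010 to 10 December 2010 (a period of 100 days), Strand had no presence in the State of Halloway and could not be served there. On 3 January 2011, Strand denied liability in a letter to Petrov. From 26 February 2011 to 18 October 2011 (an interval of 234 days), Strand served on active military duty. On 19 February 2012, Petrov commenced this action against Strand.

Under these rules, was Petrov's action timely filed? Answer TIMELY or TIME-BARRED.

TIME-BARRED

The limitation period began to run on 4 May 2010.
8 months from 4 May 2010 is 4 January 2011.
The defendant's absence from the jurisdiction from 1 September 2010 to 10 December 2010 tolled the period for 100 days, extending the deadline to 14 April 2011.
The defendant's active military service from 26 February 2011 to 18 October 2011 tolled the period for 234 days, extending the deadline to 4 December 2011.
Nothing else in the chronology tolls or restarts the period.
The 19 February 2012 filing falls after the 4 December 2011 deadline; the claim is time-barred.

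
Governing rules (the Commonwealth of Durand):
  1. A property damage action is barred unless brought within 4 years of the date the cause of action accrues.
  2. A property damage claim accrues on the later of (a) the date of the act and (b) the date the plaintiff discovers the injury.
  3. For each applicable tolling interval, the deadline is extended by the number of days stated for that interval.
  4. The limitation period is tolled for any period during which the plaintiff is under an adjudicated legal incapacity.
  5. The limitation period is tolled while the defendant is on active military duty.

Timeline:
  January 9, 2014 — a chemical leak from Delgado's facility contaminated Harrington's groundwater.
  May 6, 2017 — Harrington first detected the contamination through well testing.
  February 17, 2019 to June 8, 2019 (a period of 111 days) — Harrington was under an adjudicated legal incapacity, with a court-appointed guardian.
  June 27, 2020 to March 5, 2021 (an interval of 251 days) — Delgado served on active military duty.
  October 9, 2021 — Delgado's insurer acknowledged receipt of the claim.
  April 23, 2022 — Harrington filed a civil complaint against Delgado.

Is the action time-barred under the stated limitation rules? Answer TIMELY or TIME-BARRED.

TIMELY

The claim accrued on May 6, 2017 — the later of the January 9, 2014 act and the May 6, 2017 discovery.
Adding the 4 years base period to May 6, 2017 gives a deadline of May 6, 2021, before any tolling.
Because the plaintiff's legal incapacity ran from February 17, 2019 to June 8, 2019, the deadline is extended by 111 days to August 25, 2021.
The defendant's active military service from June 27, 2020 to March 5, 2021 tolled the period for 251 days, extending the deadline to May 3, 2022.
Nothing else in the chronology tolls or restarts the period.
Harrington filed on April 23, 2022, before the May 3, 2022 deadline, so the action is timely.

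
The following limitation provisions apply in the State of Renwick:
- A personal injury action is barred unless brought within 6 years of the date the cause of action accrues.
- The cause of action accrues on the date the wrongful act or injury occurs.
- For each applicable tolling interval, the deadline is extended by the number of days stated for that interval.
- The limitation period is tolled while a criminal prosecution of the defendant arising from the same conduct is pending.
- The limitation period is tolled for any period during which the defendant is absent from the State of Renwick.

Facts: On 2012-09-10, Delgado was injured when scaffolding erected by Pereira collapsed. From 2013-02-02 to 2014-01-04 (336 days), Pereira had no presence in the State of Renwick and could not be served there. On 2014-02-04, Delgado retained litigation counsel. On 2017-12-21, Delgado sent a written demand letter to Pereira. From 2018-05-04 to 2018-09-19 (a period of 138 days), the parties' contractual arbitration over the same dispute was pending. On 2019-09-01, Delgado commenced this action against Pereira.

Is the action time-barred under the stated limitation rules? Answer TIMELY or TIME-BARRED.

The limitation period began to run on 2012-09-10.
The untolled deadline — 6 years after 2012-09-10 — is 2018-09-10.
The period was tolled for 336 days by the defendant's absence from the jurisdiction (2013-02-02 to 2014-01-04), pushing the deadline to 2019-08-12.
The pending related arbitration from 2018-05-04 to 2018-09-19 does not toll the period, because no stated rule makes a pending arbitration a tolling event.
The other events in the timeline have no effect on the limitation period under the stated rules.
Delgado filed on 2019-09-01, after the 2019-08-12 deadline, so the action is time-barred.

TIME-BARRED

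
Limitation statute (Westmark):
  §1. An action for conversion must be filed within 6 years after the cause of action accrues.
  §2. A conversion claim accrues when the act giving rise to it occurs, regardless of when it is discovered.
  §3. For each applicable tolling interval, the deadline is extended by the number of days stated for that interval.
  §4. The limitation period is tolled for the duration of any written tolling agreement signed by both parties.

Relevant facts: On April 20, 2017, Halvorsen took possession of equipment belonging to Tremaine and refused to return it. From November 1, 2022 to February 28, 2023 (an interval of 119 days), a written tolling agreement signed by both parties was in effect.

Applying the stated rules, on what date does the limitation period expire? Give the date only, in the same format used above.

The claim accrued on April 20, 2017, when the wrongful act occurred.
Adding the 6 years base period to April 20, 2017 gives a deadline of April 20, 2023, before any tolling.
The written tolling agreement from November 1, 2022 to February 28, 2023 tolled the period for 119 days, extending the deadline to August 17, 2023.

August 17, 2023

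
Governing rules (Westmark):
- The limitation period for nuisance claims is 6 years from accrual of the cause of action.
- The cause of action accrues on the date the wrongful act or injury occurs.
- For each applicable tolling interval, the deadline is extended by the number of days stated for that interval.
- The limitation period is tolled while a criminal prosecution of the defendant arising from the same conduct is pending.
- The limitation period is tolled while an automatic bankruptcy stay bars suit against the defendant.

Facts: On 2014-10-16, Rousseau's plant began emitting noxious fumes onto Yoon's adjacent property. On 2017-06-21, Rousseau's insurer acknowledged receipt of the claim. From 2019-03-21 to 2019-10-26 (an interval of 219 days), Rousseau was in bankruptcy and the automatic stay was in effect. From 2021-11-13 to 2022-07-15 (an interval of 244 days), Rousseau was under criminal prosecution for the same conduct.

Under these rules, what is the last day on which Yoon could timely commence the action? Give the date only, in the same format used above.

2021-05-23

The claim accrued on 2014-10-16, when the wrongful act occurred.
The untolled deadline — 6 years after 2014-10-16 — is 2020-10-16.
The automatic bankruptcy stay from 2019-03-21 to 2019-10-26 tolled the period for 219 days, extending the deadline to 2021-05-23.
The pending criminal prosecution from 2021-11-13 to 2022-07-15 began after the period had already run on 2021-05-23, so it has no tolling effect.
The other events in the timeline have no effect on the limitation period under the stated rules.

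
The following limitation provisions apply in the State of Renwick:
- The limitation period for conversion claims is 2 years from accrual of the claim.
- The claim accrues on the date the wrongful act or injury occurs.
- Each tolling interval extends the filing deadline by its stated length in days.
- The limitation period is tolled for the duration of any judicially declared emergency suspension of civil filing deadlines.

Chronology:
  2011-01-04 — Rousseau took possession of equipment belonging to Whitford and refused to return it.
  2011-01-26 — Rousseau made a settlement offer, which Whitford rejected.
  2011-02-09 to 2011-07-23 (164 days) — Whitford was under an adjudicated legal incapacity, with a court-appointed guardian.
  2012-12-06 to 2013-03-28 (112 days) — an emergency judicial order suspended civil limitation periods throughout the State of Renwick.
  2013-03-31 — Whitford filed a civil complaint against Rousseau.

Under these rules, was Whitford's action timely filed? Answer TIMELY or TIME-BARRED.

TIMELY

The limitation period began to run on 2011-01-04.
2 years from 2011-01-04 is 2013-01-04.
The emergency suspension of filing deadlines from 2012-12-06 to 2013-03-28 tolled the period for 112 days, extending the deadline to 2013-04-26.
Although the plaintiff's incapacity ran from 2011-02-09 to 2011-07-23, the stated rules do not make that a tolling event, so it is disregarded.
None of the other events listed affects the running of the period under the stated rules.
The 2013-03-31 filing precedes the 2013-04-26 deadline; the claim is timely.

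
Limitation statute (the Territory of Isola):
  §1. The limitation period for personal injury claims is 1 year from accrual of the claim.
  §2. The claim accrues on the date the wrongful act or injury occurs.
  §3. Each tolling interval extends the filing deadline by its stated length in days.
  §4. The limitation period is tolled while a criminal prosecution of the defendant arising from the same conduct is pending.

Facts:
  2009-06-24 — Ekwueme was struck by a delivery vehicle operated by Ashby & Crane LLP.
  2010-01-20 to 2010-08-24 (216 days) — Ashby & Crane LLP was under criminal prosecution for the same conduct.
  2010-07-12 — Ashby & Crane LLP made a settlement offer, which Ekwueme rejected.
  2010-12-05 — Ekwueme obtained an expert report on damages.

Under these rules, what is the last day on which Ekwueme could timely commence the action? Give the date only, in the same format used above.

2011-01-26

The claim accrued on 2009-06-24, the date of the act.
1 year from 2009-06-24 is 2010-06-24.
Because the pending criminal prosecution ran from 2010-01-20 to 2010-08-24, the deadline is extended by 216 days to 2011-01-26.
The other events in the timeline have no effect on the limitation period under the stated rules.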